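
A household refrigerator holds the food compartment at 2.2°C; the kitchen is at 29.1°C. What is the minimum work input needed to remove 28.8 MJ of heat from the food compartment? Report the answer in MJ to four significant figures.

In absolute terms T_C = 275.35 K and T_H = 302.25 K, so ΔT = 26.90 K.
The reversible limit is COP_R = T_C/ΔT = 10.24, so W_min = Q_C/COP = Q_C·ΔT/T_C.
W_min = 28.80 × 26.90/275.35 = 2.814 MJ.

2.814 MJ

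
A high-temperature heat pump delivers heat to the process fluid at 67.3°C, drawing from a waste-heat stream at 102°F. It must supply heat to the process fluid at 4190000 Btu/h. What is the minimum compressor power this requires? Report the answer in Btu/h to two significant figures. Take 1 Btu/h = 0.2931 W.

350000 Btu/h

In absolute terms T_C = 312.04 K and T_H = 340.45 K, so ΔT = 28.41 K.
COP_Carnot = T_H/ΔT = 340.45/28.41 = 11.98.
Ẇ_min = Q̇/COP_Carnot = 4190000/11.98 = 349700 Btu/h.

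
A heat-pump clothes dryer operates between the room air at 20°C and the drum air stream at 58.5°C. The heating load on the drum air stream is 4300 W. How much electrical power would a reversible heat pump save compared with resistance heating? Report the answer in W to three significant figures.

3800 W

In absolute terms T_C = 293.15 K and T_H = 331.65 K, so ΔT = 38.50 K.
COP_Carnot = T_H/ΔT = 331.65/38.50 = 8.614.
Resistance heating needs Ẇ_res = Q̇_H = 4300 W; the reversible heat pump needs only Ẇ_hp = Q̇_H/COP = 499.2 W.
Saving = 4300 − 499.2 = 3801 W.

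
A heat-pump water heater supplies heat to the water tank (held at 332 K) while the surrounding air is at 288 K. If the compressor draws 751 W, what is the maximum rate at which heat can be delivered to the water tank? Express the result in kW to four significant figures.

5.667 kW

The reservoir spacing is ΔT = 332 − 288 = 44.00 K.
COP_Carnot = T_H/ΔT = 332.00/44.00 = 7.545.
Q̇_max = COP_Carnot × Ẇ = 7.545 × 751.0 W = 5667 W = 5.667 kW.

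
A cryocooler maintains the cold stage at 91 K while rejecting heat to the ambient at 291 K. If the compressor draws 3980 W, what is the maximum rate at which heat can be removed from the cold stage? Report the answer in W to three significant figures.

1810 W

The reservoir spacing is ΔT = 291 − 91 = 200.0 K.
COP_Carnot = T_C/ΔT = 91.00/200.0 = 0.4550.
Q̇_max = COP_Carnot × Ẇ = 0.4550 × 3980 W = 1811 W.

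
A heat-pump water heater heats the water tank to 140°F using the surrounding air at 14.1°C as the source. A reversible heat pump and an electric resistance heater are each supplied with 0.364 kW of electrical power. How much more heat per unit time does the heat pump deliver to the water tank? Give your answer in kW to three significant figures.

In absolute terms T_C = 287.25 K and T_H = 333.15 K, so ΔT = 45.90 K.
COP_Carnot = T_H/ΔT = 333.15/45.90 = 7.258.
The heat pump delivers Q̇_H = COP × Ẇ = 2.642 kW; the resistance heater delivers Ẇ = 0.3640 kW.
Extra = (COP − 1)·Ẇ = 2.278 kW.

2.28 kW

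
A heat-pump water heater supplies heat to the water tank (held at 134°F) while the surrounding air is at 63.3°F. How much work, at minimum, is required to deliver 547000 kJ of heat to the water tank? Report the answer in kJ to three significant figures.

In absolute terms T_C = 290.54 K and T_H = 329.82 K, so ΔT = 39.28 K.
The reversible limit is COP_HP = T_H/ΔT = 8.397, so W_min = Q_H/COP = Q_H·ΔT/T_H.
W_min = 547000 × 39.28/329.82 = 65140 kJ.

65100 kJ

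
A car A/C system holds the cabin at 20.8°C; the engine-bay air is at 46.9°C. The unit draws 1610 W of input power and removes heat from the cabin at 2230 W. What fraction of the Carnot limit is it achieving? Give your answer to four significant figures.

0.1230

COP_actual = Q̇_C/Ẇ = 2230/1610 = 1.385.
In absolute terms T_C = 293.95 K and T_H = 320.05 K, so ΔT = 26.10 K.
COP_Carnot = T_C/ΔT = 293.95/26.10 = 11.26.
η_II = COP_actual/COP_Carnot = 1.385/11.26 = 0.1230.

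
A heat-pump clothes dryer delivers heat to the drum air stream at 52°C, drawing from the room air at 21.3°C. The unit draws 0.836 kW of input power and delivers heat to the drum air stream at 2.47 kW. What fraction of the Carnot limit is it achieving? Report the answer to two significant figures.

COP_actual = Q̇_H/Ẇ = 2.470/0.8360 = 2.955.
In absolute terms T_C = 294.45 K and T_H = 325.15 K, so ΔT = 30.70 K.
COP_Carnot = T_H/ΔT = 325.15/30.70 = 10.59.
η_II = COP_actual/COP_Carnot = 2.955/10.59 = 0.2790.

0.28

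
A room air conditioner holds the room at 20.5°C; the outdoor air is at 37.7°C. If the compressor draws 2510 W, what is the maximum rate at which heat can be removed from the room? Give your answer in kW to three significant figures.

In absolute terms T_C = 293.65 K and T_H = 310.85 K, so ΔT = 17.20 K.
COP_Carnot = T_C/ΔT = 293.65/17.20 = 17.07.
Q̇_max = COP_Carnot × Ẇ = 17.07 × 2510 W = 42850 W = 42.85 kW.

42.9 kW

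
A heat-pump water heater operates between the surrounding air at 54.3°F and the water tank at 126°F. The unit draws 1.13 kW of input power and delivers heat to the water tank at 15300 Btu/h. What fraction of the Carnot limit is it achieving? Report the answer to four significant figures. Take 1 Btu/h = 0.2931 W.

0.4858

Converting, Q̇_H = 15300 Btu/h = 4.484 kW, so COP_actual = Q̇_H/Ẇ = 4.484/1.130 = 3.969.
In absolute terms T_C = 285.54 K and T_H = 325.37 K, so ΔT = 39.83 K.
COP_Carnot = T_H/ΔT = 325.37/39.83 = 8.168.
η_II = COP_actual/COP_Carnot = 3.969/8.168 = 0.4858.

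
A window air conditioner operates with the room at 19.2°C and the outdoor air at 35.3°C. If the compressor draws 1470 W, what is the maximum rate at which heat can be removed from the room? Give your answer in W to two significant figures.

In absolute terms T_C = 292.35 K and T_H = 308.45 K, so ΔT = 16.10 K.
COP_Carnot = T_C/ΔT = 292.35/16.10 = 18.16.
Q̇_max = COP_Carnot × Ẇ = 18.16 × 1470 W = 26690 W.

27000 W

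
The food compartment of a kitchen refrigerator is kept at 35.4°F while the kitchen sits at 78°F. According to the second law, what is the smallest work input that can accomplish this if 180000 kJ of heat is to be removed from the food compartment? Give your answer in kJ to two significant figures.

In absolute terms T_C = 275.04 K and T_H = 298.71 K, so ΔT = 23.67 K.
The reversible limit is COP_R = T_C/ΔT = 11.62, so W_min = Q_C/COP = Q_C·ΔT/T_C.
W_min = 180000 × 23.67/275.04 = 15490 kJ.

15000 kJ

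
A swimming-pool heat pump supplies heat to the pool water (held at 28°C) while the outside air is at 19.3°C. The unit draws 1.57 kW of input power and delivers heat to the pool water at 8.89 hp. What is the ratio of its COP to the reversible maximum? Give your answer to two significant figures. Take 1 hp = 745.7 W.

0.12

Converting, Q̇_H = 8.890 hp = 6.629 kW, so COP_actual = Q̇_H/Ẇ = 6.629/1.570 = 4.222.
In absolute terms T_C = 292.45 K and T_H = 301.15 K, so ΔT = 8.700 K.
COP_Carnot = T_H/ΔT = 301.15/8.700 = 34.61.
η_II = COP_actual/COP_Carnot = 4.222/34.61 = 0.1220.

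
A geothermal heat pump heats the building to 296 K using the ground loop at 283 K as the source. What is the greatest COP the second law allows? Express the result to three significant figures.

The reservoir spacing is ΔT = 296 − 283 = 13.00 K.
For a reversible cycle, COP_Carnot = T_H/ΔT = 296.00/13.00 = 22.77.

22.8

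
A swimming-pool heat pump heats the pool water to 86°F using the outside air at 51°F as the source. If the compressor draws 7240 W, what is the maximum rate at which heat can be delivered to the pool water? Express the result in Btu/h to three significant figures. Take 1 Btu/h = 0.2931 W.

385000 Btu/h

In absolute terms T_C = 283.71 K and T_H = 303.15 K, so ΔT = 19.44 K.
COP_Carnot = T_H/ΔT = 303.15/19.44 = 15.59.
Q̇_max = COP_Carnot × Ẇ = 15.59 × 7240 W = 112900 W = 385100 Btu/h.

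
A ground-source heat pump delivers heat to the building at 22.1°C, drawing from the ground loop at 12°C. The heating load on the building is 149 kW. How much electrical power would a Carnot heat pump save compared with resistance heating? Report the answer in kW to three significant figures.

144 kW

In absolute terms T_C = 285.15 K and T_H = 295.25 K, so ΔT = 10.10 K.
COP_Carnot = T_H/ΔT = 295.25/10.10 = 29.23.
Resistance heating needs Ẇ_res = Q̇_H = 149.0 kW; the reversible heat pump needs only Ẇ_hp = Q̇_H/COP = 5.097 kW.
Saving = 149.0 − 5.097 = 143.9 kW.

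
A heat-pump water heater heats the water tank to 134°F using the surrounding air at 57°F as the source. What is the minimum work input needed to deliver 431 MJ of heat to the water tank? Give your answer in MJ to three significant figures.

In absolute terms T_C = 287.04 K and T_H = 329.82 K, so ΔT = 42.78 K.
The reversible limit is COP_HP = T_H/ΔT = 7.710, so W_min = Q_H/COP = Q_H·ΔT/T_H.
W_min = 431.0 × 42.78/329.82 = 55.90 MJ.

55.9 MJ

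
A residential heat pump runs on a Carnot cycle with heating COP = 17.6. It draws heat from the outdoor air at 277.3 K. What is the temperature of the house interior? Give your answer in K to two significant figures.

290 K

COP_HP = T_H/(T_H − T_C) rearranges to T_H = COP·T_C/(COP − 1).
With T_C = 277.30 K, T_H = 17.6 × 277.30/16.60 = 294.00 K.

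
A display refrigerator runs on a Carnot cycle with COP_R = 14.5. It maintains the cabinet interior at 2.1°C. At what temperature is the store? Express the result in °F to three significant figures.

69.9 °F

COP_R = T_C/(T_H − T_C) gives T_H − T_C = T_C/COP.
With T_C = 275.25 K, T_H = 275.25 × (1 + 1/14.5) = 294.23 K.
Converting, 294.23 K = 69.95°F.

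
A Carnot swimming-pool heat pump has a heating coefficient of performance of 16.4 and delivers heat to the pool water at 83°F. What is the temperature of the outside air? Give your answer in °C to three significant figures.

9.95 °C

COP_HP = T_H/(T_H − T_C) gives T_H − T_C = T_H/COP.
With T_H = 301.48 K, T_C = 301.48 × (1 − 1/16.4) = 283.10 K.
Converting, 283.10 K = 9.95°C.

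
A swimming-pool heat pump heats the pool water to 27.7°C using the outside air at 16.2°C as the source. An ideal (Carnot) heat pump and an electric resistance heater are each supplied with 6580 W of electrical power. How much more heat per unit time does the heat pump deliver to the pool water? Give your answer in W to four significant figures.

In absolute terms T_C = 289.35 K and T_H = 300.85 K, so ΔT = 11.50 K.
COP_Carnot = T_H/ΔT = 300.85/11.50 = 26.16.
The heat pump delivers Q̇_H = COP × Ẇ = 172100 W; the resistance heater delivers Ẇ = 6580 W.
Extra = (COP − 1)·Ẇ = 165600 W.

165600 W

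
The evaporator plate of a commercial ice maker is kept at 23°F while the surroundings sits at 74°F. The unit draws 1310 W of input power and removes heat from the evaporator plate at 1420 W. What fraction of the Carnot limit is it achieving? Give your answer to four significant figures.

0.1145

COP_actual = Q̇_C/Ẇ = 1420/1310 = 1.084.
In absolute terms T_C = 268.15 K and T_H = 296.48 K, so ΔT = 28.33 K.
COP_Carnot = T_C/ΔT = 268.15/28.33 = 9.464.
η_II = COP_actual/COP_Carnot = 1.084/9.464 = 0.1145.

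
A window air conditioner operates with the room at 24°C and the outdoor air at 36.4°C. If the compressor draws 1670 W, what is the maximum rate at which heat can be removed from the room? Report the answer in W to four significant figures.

In absolute terms T_C = 297.15 K and T_H = 309.55 K, so ΔT = 12.40 K.
COP_Carnot = T_C/ΔT = 297.15/12.40 = 23.96.
Q̇_max = COP_Carnot × Ẇ = 23.96 × 1670 W = 40020 W.

40020 W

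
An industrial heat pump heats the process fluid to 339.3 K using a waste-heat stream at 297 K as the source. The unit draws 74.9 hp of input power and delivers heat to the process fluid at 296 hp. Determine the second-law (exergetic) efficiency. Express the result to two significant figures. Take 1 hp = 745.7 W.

COP_actual = Q̇_H/Ẇ = 296.0/74.90 = 3.952.
The reservoir spacing is ΔT = 339.3 − 297 = 42.30 K.
COP_Carnot = T_H/ΔT = 339.30/42.30 = 8.021.
η_II = COP_actual/COP_Carnot = 3.952/8.021 = 0.4927.

0.49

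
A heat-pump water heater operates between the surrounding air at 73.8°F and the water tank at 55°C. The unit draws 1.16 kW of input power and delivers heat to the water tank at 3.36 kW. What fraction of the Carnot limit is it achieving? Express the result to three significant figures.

COP_actual = Q̇_H/Ẇ = 3.360/1.160 = 2.897.
In absolute terms T_C = 296.37 K and T_H = 328.15 K, so ΔT = 31.78 K.
COP_Carnot = T_H/ΔT = 328.15/31.78 = 10.33.
η_II = COP_actual/COP_Carnot = 2.897/10.33 = 0.2805.

0.280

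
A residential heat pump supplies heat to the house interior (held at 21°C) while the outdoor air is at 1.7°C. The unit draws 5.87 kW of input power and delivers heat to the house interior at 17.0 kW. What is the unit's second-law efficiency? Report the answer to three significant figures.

COP_actual = Q̇_H/Ẇ = 17.00/5.870 = 2.896.
In absolute terms T_C = 274.85 K and T_H = 294.15 K, so ΔT = 19.30 K.
COP_Carnot = T_H/ΔT = 294.15/19.30 = 15.24.
η_II = COP_actual/COP_Carnot = 2.896/15.24 = 0.1900.

0.190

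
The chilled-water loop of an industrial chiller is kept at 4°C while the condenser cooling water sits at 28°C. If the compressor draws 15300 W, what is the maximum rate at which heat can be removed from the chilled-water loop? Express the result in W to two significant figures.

180000 W

In absolute terms T_C = 277.15 K and T_H = 301.15 K, so ΔT = 24.00 K.
COP_Carnot = T_C/ΔT = 277.15/24.00 = 11.55.
Q̇_max = COP_Carnot × Ẇ = 11.55 × 15300 W = 176700 W.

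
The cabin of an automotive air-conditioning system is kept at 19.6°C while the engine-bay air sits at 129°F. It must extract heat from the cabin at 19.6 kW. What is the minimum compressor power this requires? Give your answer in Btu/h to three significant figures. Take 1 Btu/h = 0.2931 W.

7830 Btu/h

In absolute terms T_C = 292.75 K and T_H = 327.04 K, so ΔT = 34.29 K.
COP_Carnot = T_C/ΔT = 292.75/34.29 = 8.538.
Ẇ_min = Q̇/COP_Carnot = 19.60/8.538 = 2.296 kW = 7832 Btu/h.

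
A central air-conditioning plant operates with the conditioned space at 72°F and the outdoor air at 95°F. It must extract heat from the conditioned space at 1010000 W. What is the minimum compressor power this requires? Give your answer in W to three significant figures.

In absolute terms T_C = 295.37 K and T_H = 308.15 K, so ΔT = 12.78 K.
COP_Carnot = T_C/ΔT = 295.37/12.78 = 23.12.
Ẇ_min = Q̇/COP_Carnot = 1010000/23.12 = 43690 W.

43700 W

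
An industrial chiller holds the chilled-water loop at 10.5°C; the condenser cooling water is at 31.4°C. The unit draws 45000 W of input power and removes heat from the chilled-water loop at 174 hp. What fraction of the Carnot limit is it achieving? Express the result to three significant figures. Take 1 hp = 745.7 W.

0.212

Converting, Q̇_C = 174.0 hp = 129800 W, so COP_actual = Q̇_C/Ẇ = 129800/45000 = 2.883.
In absolute terms T_C = 283.65 K and T_H = 304.55 K, so ΔT = 20.90 K.
COP_Carnot = T_C/ΔT = 283.65/20.90 = 13.57.
η_II = COP_actual/COP_Carnot = 2.883/13.57 = 0.2125.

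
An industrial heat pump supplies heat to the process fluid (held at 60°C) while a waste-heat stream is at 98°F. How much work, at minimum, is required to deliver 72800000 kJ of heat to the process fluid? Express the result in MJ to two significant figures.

In absolute terms T_C = 309.82 K and T_H = 333.15 K, so ΔT = 23.33 K.
The reversible limit is COP_HP = T_H/ΔT = 14.28, so W_min = Q_H/COP = Q_H·ΔT/T_H.
W_min = 72800000 × 23.33/333.15 = 5099000 kJ = 5099 MJ.

5100 MJ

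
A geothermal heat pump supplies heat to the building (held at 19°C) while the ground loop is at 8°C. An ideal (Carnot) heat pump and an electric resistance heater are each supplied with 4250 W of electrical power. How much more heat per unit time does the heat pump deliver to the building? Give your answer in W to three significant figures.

In absolute terms T_C = 281.15 K and T_H = 292.15 K, so ΔT = 11.00 K.
COP_Carnot = T_H/ΔT = 292.15/11.00 = 26.56.
The heat pump delivers Q̇_H = COP × Ẇ = 112900 W; the resistance heater delivers Ẇ = 4250 W.
Extra = (COP − 1)·Ẇ = 108600 W.

109000 W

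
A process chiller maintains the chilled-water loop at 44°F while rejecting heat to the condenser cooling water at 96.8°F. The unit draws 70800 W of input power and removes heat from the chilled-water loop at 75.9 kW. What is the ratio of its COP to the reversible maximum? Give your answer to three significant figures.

Converting, Q̇_C = 75.90 kW = 75900 W, so COP_actual = Q̇_C/Ẇ = 75900/70800 = 1.072.
In absolute terms T_C = 279.82 K and T_H = 309.15 K, so ΔT = 29.33 K.
COP_Carnot = T_C/ΔT = 279.82/29.33 = 9.539.
η_II = COP_actual/COP_Carnot = 1.072/9.539 = 0.1124.

0.112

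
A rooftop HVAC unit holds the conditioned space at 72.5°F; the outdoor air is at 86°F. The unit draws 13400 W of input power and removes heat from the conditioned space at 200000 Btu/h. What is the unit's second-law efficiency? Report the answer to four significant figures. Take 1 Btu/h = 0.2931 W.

0.1110

Converting, Q̇_C = 200000 Btu/h = 58620 W, so COP_actual = Q̇_C/Ẇ = 58620/13400 = 4.375.
In absolute terms T_C = 295.65 K and T_H = 303.15 K, so ΔT = 7.500 K.
COP_Carnot = T_C/ΔT = 295.65/7.500 = 39.42.
η_II = COP_actual/COP_Carnot = 4.375/39.42 = 0.1110.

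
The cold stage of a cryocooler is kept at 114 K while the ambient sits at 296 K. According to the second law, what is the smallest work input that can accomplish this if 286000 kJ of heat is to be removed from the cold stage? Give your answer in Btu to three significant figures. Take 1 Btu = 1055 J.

433000 Btu

The reservoir spacing is ΔT = 296 − 114 = 182.0 K.
The reversible limit is COP_R = T_C/ΔT = 0.6264, so W_min = Q_C/COP = Q_C·ΔT/T_C.
W_min = 286000 × 182.0/114.00 = 456600 kJ = 432800 Btu.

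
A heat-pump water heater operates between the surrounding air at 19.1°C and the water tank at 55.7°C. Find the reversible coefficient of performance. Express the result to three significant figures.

In absolute terms T_C = 292.25 K and T_H = 328.85 K, so ΔT = 36.60 K.
For a reversible cycle, COP_Carnot = T_H/ΔT = 328.85/36.60 = 8.985.

8.98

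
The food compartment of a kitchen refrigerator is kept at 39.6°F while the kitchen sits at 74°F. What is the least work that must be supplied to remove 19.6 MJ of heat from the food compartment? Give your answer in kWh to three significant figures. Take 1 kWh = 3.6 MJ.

In absolute terms T_C = 277.37 K and T_H = 296.48 K, so ΔT = 19.11 K.
The reversible limit is COP_R = T_C/ΔT = 14.51, so W_min = Q_C/COP = Q_C·ΔT/T_C.
W_min = 19.60 × 19.11/277.37 = 1.350 MJ = 0.3751 kWh.

0.375 kWh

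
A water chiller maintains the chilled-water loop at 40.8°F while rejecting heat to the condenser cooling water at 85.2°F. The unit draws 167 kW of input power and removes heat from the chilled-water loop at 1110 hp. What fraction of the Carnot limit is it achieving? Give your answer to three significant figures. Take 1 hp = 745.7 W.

Converting, Q̇_C = 1110 hp = 827.7 kW, so COP_actual = Q̇_C/Ẇ = 827.7/167.0 = 4.956.
In absolute terms T_C = 278.04 K and T_H = 302.71 K, so ΔT = 24.67 K.
COP_Carnot = T_C/ΔT = 278.04/24.67 = 11.27.
η_II = COP_actual/COP_Carnot = 4.956/11.27 = 0.4397.

0.440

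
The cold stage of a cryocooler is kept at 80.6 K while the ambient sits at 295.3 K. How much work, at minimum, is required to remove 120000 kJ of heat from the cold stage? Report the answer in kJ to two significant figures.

320000 kJ

The reservoir spacing is ΔT = 295.3 − 80.6 = 214.7 K.
The reversible limit is COP_R = T_C/ΔT = 0.3754, so W_min = Q_C/COP = Q_C·ΔT/T_C.
W_min = 120000 × 214.7/80.60 = 319700 kJ.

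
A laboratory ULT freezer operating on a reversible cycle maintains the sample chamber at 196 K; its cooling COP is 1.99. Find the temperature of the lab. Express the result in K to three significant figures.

COP_R = T_C/(T_H − T_C) gives T_H − T_C = T_C/COP.
With T_C = 196.00 K, T_H = 196.00 × (1 + 1/1.99) = 294.49 K.

294 K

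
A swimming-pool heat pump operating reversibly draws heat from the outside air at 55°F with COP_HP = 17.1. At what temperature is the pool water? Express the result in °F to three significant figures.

COP_HP = T_H/(T_H − T_C) rearranges to T_H = COP·T_C/(COP − 1).
With T_C = 285.93 K, T_H = 17.1 × 285.93/16.10 = 303.69 K.
Converting, 303.69 K = 86.97°F.

87.0 °F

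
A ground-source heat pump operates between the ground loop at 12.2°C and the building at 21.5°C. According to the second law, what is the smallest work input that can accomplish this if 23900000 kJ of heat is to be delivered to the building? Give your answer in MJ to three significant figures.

In absolute terms T_C = 285.35 K and T_H = 294.65 K, so ΔT = 9.300 K.
The reversible limit is COP_HP = T_H/ΔT = 31.68, so W_min = Q_H/COP = Q_H·ΔT/T_H.
W_min = 23900000 × 9.300/294.65 = 754400 kJ = 754.4 MJ.

754 MJ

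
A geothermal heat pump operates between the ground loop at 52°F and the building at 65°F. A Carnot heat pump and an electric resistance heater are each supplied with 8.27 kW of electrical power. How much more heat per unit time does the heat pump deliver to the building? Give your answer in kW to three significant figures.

326 kW

In absolute terms T_C = 284.26 K and T_H = 291.48 K, so ΔT = 7.222 K.
COP_Carnot = T_H/ΔT = 291.48/7.222 = 40.36.
The heat pump delivers Q̇_H = COP × Ẇ = 333.8 kW; the resistance heater delivers Ẇ = 8.270 kW.
Extra = (COP − 1)·Ẇ = 325.5 kW.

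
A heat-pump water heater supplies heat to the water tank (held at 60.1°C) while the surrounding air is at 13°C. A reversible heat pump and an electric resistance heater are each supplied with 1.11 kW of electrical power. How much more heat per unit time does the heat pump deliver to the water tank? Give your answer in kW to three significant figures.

6.74 kW

In absolute terms T_C = 286.15 K and T_H = 333.25 K, so ΔT = 47.10 K.
COP_Carnot = T_H/ΔT = 333.25/47.10 = 7.075.
The heat pump delivers Q̇_H = COP × Ẇ = 7.854 kW; the resistance heater delivers Ẇ = 1.110 kW.
Extra = (COP − 1)·Ẇ = 6.744 kW.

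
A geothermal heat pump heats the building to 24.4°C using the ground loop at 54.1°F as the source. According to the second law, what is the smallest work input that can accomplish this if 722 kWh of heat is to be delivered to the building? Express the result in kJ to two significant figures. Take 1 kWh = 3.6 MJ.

In absolute terms T_C = 285.43 K and T_H = 297.55 K, so ΔT = 12.12 K.
The reversible limit is COP_HP = T_H/ΔT = 24.55, so W_min = Q_H/COP = Q_H·ΔT/T_H.
W_min = 722.0 × 12.12/297.55 = 29.41 kWh = 105900 kJ.

110000 kJ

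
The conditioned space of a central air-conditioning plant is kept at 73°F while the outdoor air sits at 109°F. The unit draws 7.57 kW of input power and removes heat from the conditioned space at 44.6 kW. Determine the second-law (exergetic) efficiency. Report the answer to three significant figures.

COP_actual = Q̇_C/Ẇ = 44.60/7.570 = 5.892.
In absolute terms T_C = 295.93 K and T_H = 315.93 K, so ΔT = 20.00 K.
COP_Carnot = T_C/ΔT = 295.93/20.00 = 14.80.
η_II = COP_actual/COP_Carnot = 5.892/14.80 = 0.3982.

0.398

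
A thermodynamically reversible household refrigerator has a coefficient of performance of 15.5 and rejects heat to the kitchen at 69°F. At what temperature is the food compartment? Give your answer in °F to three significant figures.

37.0 °F

For a Carnot refrigerator COP_R = T_C/(T_H − T_C), so T_C = COP·T_H/(1 + COP).
With T_H = 293.71 K, T_C = 15.5 × 293.71/16.50 = 275.91 K.
Converting, 275.91 K = 36.96°F.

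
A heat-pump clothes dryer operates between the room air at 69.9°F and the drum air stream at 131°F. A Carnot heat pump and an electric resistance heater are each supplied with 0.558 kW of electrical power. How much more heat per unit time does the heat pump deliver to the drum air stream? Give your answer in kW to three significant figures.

4.84 kW

In absolute terms T_C = 294.21 K and T_H = 328.15 K, so ΔT = 33.94 K.
COP_Carnot = T_H/ΔT = 328.15/33.94 = 9.667.
The heat pump delivers Q̇_H = COP × Ẇ = 5.394 kW; the resistance heater delivers Ẇ = 0.5580 kW.
Extra = (COP − 1)·Ẇ = 4.836 kW.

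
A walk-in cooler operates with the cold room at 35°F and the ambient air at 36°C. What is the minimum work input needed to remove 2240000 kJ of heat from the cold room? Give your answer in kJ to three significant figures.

280000 kJ

In absolute terms T_C = 274.82 K and T_H = 309.15 K, so ΔT = 34.33 K.
The reversible limit is COP_R = T_C/ΔT = 8.004, so W_min = Q_C/COP = Q_C·ΔT/T_C.
W_min = 2240000 × 34.33/274.82 = 279800 kJ.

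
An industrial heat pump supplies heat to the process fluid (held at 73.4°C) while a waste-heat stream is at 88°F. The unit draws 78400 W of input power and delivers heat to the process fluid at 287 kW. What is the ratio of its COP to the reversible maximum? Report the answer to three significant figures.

0.447

Converting, Q̇_H = 287.0 kW = 287000 W, so COP_actual = Q̇_H/Ẇ = 287000/78400 = 3.661.
In absolute terms T_C = 304.26 K and T_H = 346.55 K, so ΔT = 42.29 K.
COP_Carnot = T_H/ΔT = 346.55/42.29 = 8.195.
η_II = COP_actual/COP_Carnot = 3.661/8.195 = 0.4467.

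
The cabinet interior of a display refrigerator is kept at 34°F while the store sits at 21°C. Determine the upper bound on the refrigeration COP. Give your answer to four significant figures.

In absolute terms T_C = 274.26 K and T_H = 294.15 K, so ΔT = 19.89 K.
For a reversible cycle, COP_Carnot = T_C/ΔT = 274.26/19.89 = 13.79.

13.79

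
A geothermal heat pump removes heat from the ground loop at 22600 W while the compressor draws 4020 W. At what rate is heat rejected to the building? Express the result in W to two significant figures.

For a cyclic device the first law requires Q̇_H = Q̇_C + Ẇ.
Q̇_H = Q̇_C + Ẇ = 26620 W.

27000 W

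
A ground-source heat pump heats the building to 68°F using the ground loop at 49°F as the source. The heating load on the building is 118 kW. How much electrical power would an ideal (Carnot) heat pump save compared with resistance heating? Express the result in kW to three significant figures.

114 kW

In absolute terms T_C = 282.59 K and T_H = 293.15 K, so ΔT = 10.56 K.
COP_Carnot = T_H/ΔT = 293.15/10.56 = 27.77.
Resistance heating needs Ẇ_res = Q̇_H = 118.0 kW; the reversible heat pump needs only Ẇ_hp = Q̇_H/COP = 4.249 kW.
Saving = 118.0 − 4.249 = 113.8 kW.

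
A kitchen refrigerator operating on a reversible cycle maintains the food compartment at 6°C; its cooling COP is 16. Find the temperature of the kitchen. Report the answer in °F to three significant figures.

COP_R = T_C/(T_H − T_C) gives T_H − T_C = T_C/COP.
With T_C = 279.15 K, T_H = 279.15 × (1 + 1/16) = 296.60 K.
Converting, 296.60 K = 74.20°F.

74.2 °F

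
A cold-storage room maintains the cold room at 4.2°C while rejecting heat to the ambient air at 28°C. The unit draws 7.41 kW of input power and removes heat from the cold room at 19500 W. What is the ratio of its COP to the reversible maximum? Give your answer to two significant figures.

0.23

Converting, Q̇_C = 19500 W = 19.50 kW, so COP_actual = Q̇_C/Ẇ = 19.50/7.410 = 2.632.
In absolute terms T_C = 277.35 K and T_H = 301.15 K, so ΔT = 23.80 K.
COP_Carnot = T_C/ΔT = 277.35/23.80 = 11.65.
η_II = COP_actual/COP_Carnot = 2.632/11.65 = 0.2258.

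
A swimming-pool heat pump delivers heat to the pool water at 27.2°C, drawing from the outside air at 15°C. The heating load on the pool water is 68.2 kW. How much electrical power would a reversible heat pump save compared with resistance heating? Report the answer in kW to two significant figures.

65 kW

In absolute terms T_C = 288.15 K and T_H = 300.35 K, so ΔT = 12.20 K.
COP_Carnot = T_H/ΔT = 300.35/12.20 = 24.62.
Resistance heating needs Ẇ_res = Q̇_H = 68.20 kW; the reversible heat pump needs only Ẇ_hp = Q̇_H/COP = 2.770 kW.
Saving = 68.20 − 2.770 = 65.43 kW.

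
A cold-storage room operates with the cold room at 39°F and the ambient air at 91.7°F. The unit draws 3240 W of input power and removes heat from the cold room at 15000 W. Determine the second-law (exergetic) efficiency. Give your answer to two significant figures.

COP_actual = Q̇_C/Ẇ = 15000/3240 = 4.630.
In absolute terms T_C = 277.04 K and T_H = 306.32 K, so ΔT = 29.28 K.
COP_Carnot = T_C/ΔT = 277.04/29.28 = 9.462.
η_II = COP_actual/COP_Carnot = 4.630/9.462 = 0.4893.

0.49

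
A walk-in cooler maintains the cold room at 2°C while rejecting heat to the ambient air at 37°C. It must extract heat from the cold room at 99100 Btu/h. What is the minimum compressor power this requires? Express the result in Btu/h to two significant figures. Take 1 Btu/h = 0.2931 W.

In absolute terms T_C = 275.15 K and T_H = 310.15 K, so ΔT = 35.00 K.
COP_Carnot = T_C/ΔT = 275.15/35.00 = 7.861.
Ẇ_min = Q̇/COP_Carnot = 99100/7.861 = 12610 Btu/h.

13000 Btu/h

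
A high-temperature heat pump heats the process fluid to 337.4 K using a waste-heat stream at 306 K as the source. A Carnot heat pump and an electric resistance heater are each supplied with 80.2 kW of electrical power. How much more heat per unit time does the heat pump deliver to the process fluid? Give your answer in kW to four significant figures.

781.6 kW

The reservoir spacing is ΔT = 337.4 − 306 = 31.40 K.
COP_Carnot = T_H/ΔT = 337.40/31.40 = 10.75.
The heat pump delivers Q̇_H = COP × Ẇ = 861.8 kW; the resistance heater delivers Ẇ = 80.20 kW.
Extra = (COP − 1)·Ẇ = 781.6 kW.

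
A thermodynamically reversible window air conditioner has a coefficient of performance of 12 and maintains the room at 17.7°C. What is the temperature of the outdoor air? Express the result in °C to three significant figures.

COP_R = T_C/(T_H − T_C) gives T_H − T_C = T_C/COP.
With T_C = 290.85 K, T_H = 290.85 × (1 + 1/12) = 315.09 K.
Converting, 315.09 K = 41.94°C.

41.9 °C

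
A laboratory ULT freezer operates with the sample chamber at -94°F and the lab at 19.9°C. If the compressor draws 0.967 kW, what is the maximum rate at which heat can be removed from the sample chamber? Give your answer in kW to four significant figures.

2.185 kW

In absolute terms T_C = 203.15 K and T_H = 293.05 K, so ΔT = 89.90 K.
COP_Carnot = T_C/ΔT = 203.15/89.90 = 2.260.
Q̇_max = COP_Carnot × Ẇ = 2.260 × 0.9670 kW = 2.185 kW.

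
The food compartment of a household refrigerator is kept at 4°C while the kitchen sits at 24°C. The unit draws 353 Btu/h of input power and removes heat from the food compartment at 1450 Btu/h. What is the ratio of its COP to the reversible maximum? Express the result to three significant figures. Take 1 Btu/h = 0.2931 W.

0.296

COP_actual = Q̇_C/Ẇ = 1450/353.0 = 4.108.
In absolute terms T_C = 277.15 K and T_H = 297.15 K, so ΔT = 20.00 K.
COP_Carnot = T_C/ΔT = 277.15/20.00 = 13.86.
η_II = COP_actual/COP_Carnot = 4.108/13.86 = 0.2964.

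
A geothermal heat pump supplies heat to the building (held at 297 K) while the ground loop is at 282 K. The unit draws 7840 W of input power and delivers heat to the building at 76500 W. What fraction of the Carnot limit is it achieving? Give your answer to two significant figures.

0.49

COP_actual = Q̇_H/Ẇ = 76500/7840 = 9.758.
The reservoir spacing is ΔT = 297 − 282 = 15.00 K.
COP_Carnot = T_H/ΔT = 297.00/15.00 = 19.80.
η_II = COP_actual/COP_Carnot = 9.758/19.80 = 0.4928.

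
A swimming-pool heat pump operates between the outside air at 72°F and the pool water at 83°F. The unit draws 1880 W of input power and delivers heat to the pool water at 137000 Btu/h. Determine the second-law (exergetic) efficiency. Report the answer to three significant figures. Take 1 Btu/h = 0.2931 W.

0.433

Converting, Q̇_H = 137000 Btu/h = 40150 W, so COP_actual = Q̇_H/Ẇ = 40150/1880 = 21.36.
In absolute terms T_C = 295.37 K and T_H = 301.48 K, so ΔT = 6.111 K.
COP_Carnot = T_H/ΔT = 301.48/6.111 = 49.33.
η_II = COP_actual/COP_Carnot = 21.36/49.33 = 0.4329.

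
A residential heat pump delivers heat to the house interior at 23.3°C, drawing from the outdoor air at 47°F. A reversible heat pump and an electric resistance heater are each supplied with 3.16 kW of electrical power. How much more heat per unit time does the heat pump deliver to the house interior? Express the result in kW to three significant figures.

59.4 kW

In absolute terms T_C = 281.48 K and T_H = 296.45 K, so ΔT = 14.97 K.
COP_Carnot = T_H/ΔT = 296.45/14.97 = 19.81.
The heat pump delivers Q̇_H = COP × Ẇ = 62.59 kW; the resistance heater delivers Ẇ = 3.160 kW.
Extra = (COP − 1)·Ẇ = 59.43 kW.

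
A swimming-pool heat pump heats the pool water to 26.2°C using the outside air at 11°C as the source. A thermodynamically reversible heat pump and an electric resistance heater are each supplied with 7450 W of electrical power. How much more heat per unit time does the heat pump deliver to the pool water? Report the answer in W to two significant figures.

In absolute terms T_C = 284.15 K and T_H = 299.35 K, so ΔT = 15.20 K.
COP_Carnot = T_H/ΔT = 299.35/15.20 = 19.69.
The heat pump delivers Q̇_H = COP × Ẇ = 146700 W; the resistance heater delivers Ẇ = 7450 W.
Extra = (COP − 1)·Ẇ = 139300 W.

140000 W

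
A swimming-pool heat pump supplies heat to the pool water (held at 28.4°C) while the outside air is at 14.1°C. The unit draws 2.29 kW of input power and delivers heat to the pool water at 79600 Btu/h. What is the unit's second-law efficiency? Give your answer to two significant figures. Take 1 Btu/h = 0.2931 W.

0.48

Converting, Q̇_H = 79600 Btu/h = 23.33 kW, so COP_actual = Q̇_H/Ẇ = 23.33/2.290 = 10.19.
In absolute terms T_C = 287.25 K and T_H = 301.55 K, so ΔT = 14.30 K.
COP_Carnot = T_H/ΔT = 301.55/14.30 = 21.09.
η_II = COP_actual/COP_Carnot = 10.19/21.09 = 0.4831.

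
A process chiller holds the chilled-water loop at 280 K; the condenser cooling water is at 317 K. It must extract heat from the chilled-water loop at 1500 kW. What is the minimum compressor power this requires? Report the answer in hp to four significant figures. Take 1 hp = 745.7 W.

265.8 hp

The reservoir spacing is ΔT = 317 − 280 = 37.00 K.
COP_Carnot = T_C/ΔT = 280.00/37.00 = 7.568.
Ẇ_min = Q̇/COP_Carnot = 1500/7.568 = 198.2 kW = 265.8 hp.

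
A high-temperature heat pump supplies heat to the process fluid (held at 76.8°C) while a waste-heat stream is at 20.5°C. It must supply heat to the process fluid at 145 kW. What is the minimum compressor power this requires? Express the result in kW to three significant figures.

23.3 kW

In absolute terms T_C = 293.65 K and T_H = 349.95 K, so ΔT = 56.30 K.
COP_Carnot = T_H/ΔT = 349.95/56.30 = 6.216.
Ẇ_min = Q̇/COP_Carnot = 145.0/6.216 = 23.33 kW.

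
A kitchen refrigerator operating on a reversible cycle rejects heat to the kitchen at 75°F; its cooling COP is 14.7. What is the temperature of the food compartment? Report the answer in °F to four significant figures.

40.94 °F

For a Carnot refrigerator COP_R = T_C/(T_H − T_C), so T_C = COP·T_H/(1 + COP).
With T_H = 297.04 K, T_C = 14.7 × 297.04/15.70 = 278.12 K.
Converting, 278.12 K = 40.94°F.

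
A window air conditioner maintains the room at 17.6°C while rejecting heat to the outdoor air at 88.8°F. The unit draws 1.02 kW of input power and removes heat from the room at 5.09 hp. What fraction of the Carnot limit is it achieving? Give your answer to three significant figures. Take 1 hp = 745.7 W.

0.179

Converting, Q̇_C = 5.090 hp = 3.796 kW, so COP_actual = Q̇_C/Ẇ = 3.796/1.020 = 3.721.
In absolute terms T_C = 290.75 K and T_H = 304.71 K, so ΔT = 13.96 K.
COP_Carnot = T_C/ΔT = 290.75/13.96 = 20.83.
η_II = COP_actual/COP_Carnot = 3.721/20.83 = 0.1786.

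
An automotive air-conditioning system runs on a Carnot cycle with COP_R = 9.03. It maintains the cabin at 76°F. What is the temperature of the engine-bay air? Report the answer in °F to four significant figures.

135.3 °F

COP_R = T_C/(T_H − T_C) gives T_H − T_C = T_C/COP.
With T_C = 297.59 K, T_H = 297.59 × (1 + 1/9.03) = 330.55 K.
Converting, 330.55 K = 135.32°F.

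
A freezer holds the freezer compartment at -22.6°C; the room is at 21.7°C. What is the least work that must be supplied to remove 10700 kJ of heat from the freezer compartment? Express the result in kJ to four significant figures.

In absolute terms T_C = 250.55 K and T_H = 294.85 K, so ΔT = 44.30 K.
The reversible limit is COP_R = T_C/ΔT = 5.656, so W_min = Q_C/COP = Q_C·ΔT/T_C.
W_min = 10700 × 44.30/250.55 = 1892 kJ.

1892 kJ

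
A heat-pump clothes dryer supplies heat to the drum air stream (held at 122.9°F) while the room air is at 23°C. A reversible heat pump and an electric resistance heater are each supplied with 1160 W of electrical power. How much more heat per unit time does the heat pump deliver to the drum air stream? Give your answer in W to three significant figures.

12500 W

In absolute terms T_C = 296.15 K and T_H = 323.65 K, so ΔT = 27.50 K.
COP_Carnot = T_H/ΔT = 323.65/27.50 = 11.77.
The heat pump delivers Q̇_H = COP × Ẇ = 13650 W; the resistance heater delivers Ẇ = 1160 W.
Extra = (COP − 1)·Ẇ = 12490 W.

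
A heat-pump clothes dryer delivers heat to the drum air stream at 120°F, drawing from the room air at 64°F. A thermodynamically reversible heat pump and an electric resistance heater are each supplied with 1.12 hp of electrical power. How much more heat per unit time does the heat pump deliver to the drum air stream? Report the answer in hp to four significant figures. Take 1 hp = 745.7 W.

In absolute terms T_C = 290.93 K and T_H = 322.04 K, so ΔT = 31.11 K.
COP_Carnot = T_H/ΔT = 322.04/31.11 = 10.35.
The heat pump delivers Q̇_H = COP × Ẇ = 11.59 hp; the resistance heater delivers Ẇ = 1.120 hp.
Extra = (COP − 1)·Ẇ = 10.47 hp.

10.47 hp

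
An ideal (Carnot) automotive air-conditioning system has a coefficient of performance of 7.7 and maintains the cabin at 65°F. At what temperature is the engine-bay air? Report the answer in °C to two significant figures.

COP_R = T_C/(T_H − T_C) gives T_H − T_C = T_C/COP.
With T_C = 291.48 K, T_H = 291.48 × (1 + 1/7.7) = 329.34 K.
Converting, 329.34 K = 56.19°C.

56 °C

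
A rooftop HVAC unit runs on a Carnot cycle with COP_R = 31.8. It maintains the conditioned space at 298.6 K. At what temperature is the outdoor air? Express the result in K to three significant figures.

308 K

COP_R = T_C/(T_H − T_C) gives T_H − T_C = T_C/COP.
With T_C = 298.60 K, T_H = 298.60 × (1 + 1/31.8) = 307.99 K.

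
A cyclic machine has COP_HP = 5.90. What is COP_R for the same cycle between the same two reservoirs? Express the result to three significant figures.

4.90

Since Q_H = Q_C + W for any cycle, COP_R = Q_C/W = Q_H/W − 1.
COP_R = 5.90 − 1 = 4.90.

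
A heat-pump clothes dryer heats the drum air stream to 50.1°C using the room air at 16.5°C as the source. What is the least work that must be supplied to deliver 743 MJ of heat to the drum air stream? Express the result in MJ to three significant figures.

In absolute terms T_C = 289.65 K and T_H = 323.25 K, so ΔT = 33.60 K.
The reversible limit is COP_HP = T_H/ΔT = 9.621, so W_min = Q_H/COP = Q_H·ΔT/T_H.
W_min = 743.0 × 33.60/323.25 = 77.23 MJ.

77.2 MJ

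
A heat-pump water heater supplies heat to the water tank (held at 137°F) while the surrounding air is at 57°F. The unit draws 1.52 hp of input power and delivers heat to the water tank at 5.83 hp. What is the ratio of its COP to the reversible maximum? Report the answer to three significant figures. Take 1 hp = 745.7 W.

COP_actual = Q̇_H/Ẇ = 5.830/1.520 = 3.836.
In absolute terms T_C = 287.04 K and T_H = 331.48 K, so ΔT = 44.44 K.
COP_Carnot = T_H/ΔT = 331.48/44.44 = 7.458.
η_II = COP_actual/COP_Carnot = 3.836/7.458 = 0.5143.

0.514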